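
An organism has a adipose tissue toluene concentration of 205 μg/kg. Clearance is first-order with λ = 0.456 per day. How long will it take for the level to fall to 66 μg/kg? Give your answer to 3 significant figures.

t½ = ln 2 / λ = 0.69315 / 0.456 ≈ 1.5201 days.
Fraction remaining = 66/205 ≈ 0.32195.
n = log₂(205/66) = ln(3.1061)/ln 2 ≈ 1.6351 half-lives.
t = n × t½ = 1.6351 × 1.5201 ≈ 2.4854 days.

2.49 days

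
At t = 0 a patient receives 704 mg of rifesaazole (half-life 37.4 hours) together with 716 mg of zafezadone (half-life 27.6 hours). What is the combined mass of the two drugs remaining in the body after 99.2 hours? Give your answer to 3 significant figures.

rifesaazole: 704 × (1/2)^(99.2/37.4) = 704 × (1/2)^2.6524 ≈ 111.97 mg.
zafezadone: 716 × (1/2)^(99.2/27.6) = 716 × (1/2)^3.5942 ≈ 59.286 mg.
Total = 111.97 + 59.286 ≈ 171.26 mg.

171 mg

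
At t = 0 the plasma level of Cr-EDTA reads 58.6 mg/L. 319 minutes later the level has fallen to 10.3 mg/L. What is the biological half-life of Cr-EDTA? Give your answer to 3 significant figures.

127 minutes

A/A₀ = 10.3/58.6 ≈ 0.17577.
n = log₂(5.6893) ≈ 2.5083 half-lives elapsed in 319 minutes.
t½ = 319/2.5083 ≈ 127.18 minutes.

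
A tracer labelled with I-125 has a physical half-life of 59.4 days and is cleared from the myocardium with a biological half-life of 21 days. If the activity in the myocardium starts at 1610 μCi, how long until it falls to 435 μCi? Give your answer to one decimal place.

1/t_eff = 1/t_phys + 1/t_biol = 1/59.4 + 1/21 = 0.064454 per day.
t_eff = 59.4 × 21 / (59.4 + 21) ≈ 15.515 days.
n = log₂(1610/435) ≈ 1.888; t = 1.888 × 15.515 ≈ 29.292 days.

29.3 days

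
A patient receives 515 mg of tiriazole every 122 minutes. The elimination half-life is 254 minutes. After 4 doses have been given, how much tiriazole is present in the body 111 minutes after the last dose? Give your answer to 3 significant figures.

989 mg

The 4 doses were given 477, 355, 233, 111 minutes ago.
Total = 515·(1/2)^(477/254) + 515·(1/2)^(355/254) + 515·(1/2)^(233/254) + 515·(1/2)^(111/254)
      = 140.12 + 195.47 + 272.69 + 380.41 ≈ 988.68 mg.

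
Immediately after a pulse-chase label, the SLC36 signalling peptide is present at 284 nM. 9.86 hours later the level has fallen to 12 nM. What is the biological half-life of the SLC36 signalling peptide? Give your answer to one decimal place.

A/A₀ = 12/284 ≈ 0.042254.
n = log₂(23.667) ≈ 4.5648 half-lives elapsed in 9.86 hours.
t½ = 9.86/4.5648 ≈ 2.16 hours.

2.2 hours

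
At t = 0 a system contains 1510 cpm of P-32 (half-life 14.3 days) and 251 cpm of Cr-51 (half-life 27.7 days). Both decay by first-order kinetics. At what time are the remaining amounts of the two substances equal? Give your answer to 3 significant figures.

Set 1510·(1/2)^(t/14.3) = 251·(1/2)^(t/27.7).
Taking log₂: log₂(1510/251) = t·(1/14.3 − 1/27.7).
log₂(6.0159) = 2.5888; 1/14.3 − 1/27.7 = 0.033829.
t = 2.5888 / 0.033829 ≈ 76.526 days.

76.5 days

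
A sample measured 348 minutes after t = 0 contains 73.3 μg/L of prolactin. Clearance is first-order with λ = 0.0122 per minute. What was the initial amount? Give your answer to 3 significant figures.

5120 μg/L

t½ = ln 2 / λ = 0.69315 / 0.0122 ≈ 56.815 minutes.
Number of half-lives elapsed: n = 348/56.815 ≈ 6.1251.
A₀ = A × 2^n = 73.3 × 2^6.1251 = 73.3 × 69.798 ≈ 5116.2 μg/L.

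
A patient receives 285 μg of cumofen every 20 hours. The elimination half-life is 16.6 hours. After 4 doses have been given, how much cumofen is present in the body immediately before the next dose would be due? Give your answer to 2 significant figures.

The 4 doses were given 80, 60, 40, 20 hours ago.
Total = 285·(1/2)^(80/16.6) + 285·(1/2)^(60/16.6) + 285·(1/2)^(40/16.6) + 285·(1/2)^(20/16.6)
      = 10.095 + 23.269 + 53.638 + 123.64 ≈ 210.64 μg.

210 μg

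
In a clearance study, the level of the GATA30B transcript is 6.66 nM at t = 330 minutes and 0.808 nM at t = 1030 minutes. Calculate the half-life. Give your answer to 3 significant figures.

230 minutes

Over Δt = 1030 − 330 = 700 minutes, the level fell by a factor of 6.66/0.808 ≈ 8.2426.
n = log₂(8.2426) ≈ 3.0431 half-lives, so t½ = 700/3.0431 ≈ 230.03 minutes.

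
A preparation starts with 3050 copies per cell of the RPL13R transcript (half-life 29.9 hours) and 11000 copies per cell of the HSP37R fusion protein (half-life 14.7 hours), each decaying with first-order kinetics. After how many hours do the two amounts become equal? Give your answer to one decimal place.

Set 3050·(1/2)^(t/29.9) = 11000·(1/2)^(t/14.7).
Taking log₂: log₂(3050/11000) = t·(1/29.9 − 1/14.7).
log₂(0.27727) = -1.8506; 1/29.9 − 1/14.7 = -0.034582.
t = -1.8506 / -0.034582 ≈ 53.513 hours.

53.5 hours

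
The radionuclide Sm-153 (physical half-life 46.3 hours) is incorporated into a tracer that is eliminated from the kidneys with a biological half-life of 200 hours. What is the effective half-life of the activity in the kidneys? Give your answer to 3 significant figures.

37.6 hours

1/t_eff = 1/t_phys + 1/t_biol = 1/46.3 + 1/200 = 0.026598 per hour.
t_eff = 46.3 × 200 / (46.3 + 200) ≈ 37.596 hours.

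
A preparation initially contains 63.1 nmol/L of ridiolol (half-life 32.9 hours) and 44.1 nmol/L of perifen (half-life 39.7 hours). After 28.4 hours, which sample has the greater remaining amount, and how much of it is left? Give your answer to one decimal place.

ridiolol, 34.7 nmol/L

ridiolol: 63.1 × (1/2)^0.86322 ≈ 34.688 nmol/L.
perifen: 44.1 × (1/2)^0.71537 ≈ 26.859 nmol/L.
Ridiolol has more remaining, at ≈ 34.688 nmol/L.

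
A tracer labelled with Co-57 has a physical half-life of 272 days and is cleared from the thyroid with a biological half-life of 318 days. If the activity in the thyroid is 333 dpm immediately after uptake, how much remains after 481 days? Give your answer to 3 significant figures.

34.3 dpm

1/t_eff = 1/t_phys + 1/t_biol = 1/272 + 1/318 = 0.0068211 per day.
t_eff = 272 × 318 / (272 + 318) ≈ 146.6 days.
Remaining = 333 × (1/2)^(481/146.6) = 333 × (1/2)^3.281 ≈ 34.259 dpm.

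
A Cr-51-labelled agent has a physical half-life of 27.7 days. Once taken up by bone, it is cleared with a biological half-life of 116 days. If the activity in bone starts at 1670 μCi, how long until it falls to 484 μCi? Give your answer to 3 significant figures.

40.0 days

1/t_eff = 1/t_phys + 1/t_biol = 1/27.7 + 1/116 = 0.044722 per day.
t_eff = 27.7 × 116 / (27.7 + 116) ≈ 22.36 days.
n = log₂(1670/484) ≈ 1.7868; t = 1.7868 × 22.36 ≈ 39.953 days.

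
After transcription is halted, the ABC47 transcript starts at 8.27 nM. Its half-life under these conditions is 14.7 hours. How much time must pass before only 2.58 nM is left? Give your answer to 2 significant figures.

Fraction remaining = 2.58/8.27 ≈ 0.31197.
n = log₂(8.27/2.58) = ln(3.2054)/ln 2 ≈ 1.6805 half-lives.
t = n × t½ = 1.6805 × 14.7 ≈ 24.704 hours.

25 hours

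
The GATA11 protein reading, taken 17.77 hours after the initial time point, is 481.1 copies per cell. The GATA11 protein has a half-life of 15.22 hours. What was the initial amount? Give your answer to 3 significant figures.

Number of half-lives elapsed: n = 17.77/15.22 ≈ 1.1675.
A₀ = A × 2^n = 481.1 × 2^1.1675 = 481.1 × 2.2463 ≈ 1080.7 copies per cell.

1080 copies per cell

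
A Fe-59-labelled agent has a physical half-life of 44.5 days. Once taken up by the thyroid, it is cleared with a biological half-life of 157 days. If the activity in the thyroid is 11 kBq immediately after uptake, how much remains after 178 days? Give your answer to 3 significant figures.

0.313 kBq

1/t_eff = 1/t_phys + 1/t_biol = 1/44.5 + 1/157 = 0.028841 per day.
t_eff = 44.5 × 157 / (44.5 + 157) ≈ 34.672 days.
Remaining = 11 × (1/2)^(178/34.672) = 11 × (1/2)^5.1338 ≈ 0.31331 kBq.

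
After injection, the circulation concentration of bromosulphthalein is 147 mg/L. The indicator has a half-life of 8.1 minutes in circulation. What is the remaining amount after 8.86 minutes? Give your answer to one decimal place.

68.9 mg/L

Number of half-lives: n = 8.86/8.1 ≈ 1.0938.
Remaining = 147 × (1/2)^1.0938 = 147 × 0.46852 ≈ 68.872 mg/L.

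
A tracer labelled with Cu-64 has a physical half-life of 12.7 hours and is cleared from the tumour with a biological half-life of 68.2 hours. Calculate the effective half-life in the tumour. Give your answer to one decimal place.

1/t_eff = 1/t_phys + 1/t_biol = 1/12.7 + 1/68.2 = 0.093403 per hour.
t_eff = 12.7 × 68.2 / (12.7 + 68.2) ≈ 10.706 hours.

10.7 hours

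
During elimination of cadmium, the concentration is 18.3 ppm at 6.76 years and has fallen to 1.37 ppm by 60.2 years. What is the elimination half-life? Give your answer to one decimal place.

Over Δt = 60.2 − 6.76 = 53.44 years, the level fell by a factor of 18.3/1.37 ≈ 13.358.
n = log₂(13.358) ≈ 3.7396 half-lives, so t½ = 53.44/3.7396 ≈ 14.29 years.

14.3 years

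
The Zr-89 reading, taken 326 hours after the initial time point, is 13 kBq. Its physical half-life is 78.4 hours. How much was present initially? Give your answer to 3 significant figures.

Number of half-lives elapsed: n = 326/78.4 ≈ 4.1582.
A₀ = A × 2^n = 13 × 2^4.1582 = 13 × 17.854 ≈ 232.1 kBq.

232 kBq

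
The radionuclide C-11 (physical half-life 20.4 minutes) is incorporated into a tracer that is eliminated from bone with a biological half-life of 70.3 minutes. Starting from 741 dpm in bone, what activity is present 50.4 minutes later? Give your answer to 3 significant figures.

81.3 dpm

1/t_eff = 1/t_phys + 1/t_biol = 1/20.4 + 1/70.3 = 0.063244 per minute.
t_eff = 20.4 × 70.3 / (20.4 + 70.3) ≈ 15.812 minutes.
Remaining = 741 × (1/2)^(50.4/15.812) = 741 × (1/2)^3.1875 ≈ 81.336 dpm.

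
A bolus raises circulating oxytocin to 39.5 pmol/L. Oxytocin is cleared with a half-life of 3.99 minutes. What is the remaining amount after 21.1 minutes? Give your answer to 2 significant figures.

Number of half-lives: n = 21.1/3.99 ≈ 5.2882.
Remaining = 39.5 × (1/2)^5.2882 = 39.5 × 0.025591 ≈ 1.0108 pmol/L.

1.0 pmol/L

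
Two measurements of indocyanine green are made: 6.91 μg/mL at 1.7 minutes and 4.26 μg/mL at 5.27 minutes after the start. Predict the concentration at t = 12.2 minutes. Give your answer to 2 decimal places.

Over Δt = 5.27 − 1.7 = 3.57 minutes, the level fell by a factor of 6.91/4.26 ≈ 1.6221.
n = log₂(1.6221) ≈ 0.69783 half-lives, so t½ = 3.57/0.69783 ≈ 5.1158 minutes.
From t = 5.27 to t = 12.2: 4.26 × (1/2)^((12.2−5.27)/5.1158) ≈ 1.6658 μg/mL.

1.67 μg/mL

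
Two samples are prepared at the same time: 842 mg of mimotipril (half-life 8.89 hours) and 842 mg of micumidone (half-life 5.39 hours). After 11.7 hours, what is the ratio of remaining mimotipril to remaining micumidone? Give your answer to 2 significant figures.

mimotipril: 842 × (1/2)^(11.7/8.89) = 842 × (1/2)^1.3161 ≈ 338.17 mg.
micumidone: 842 × (1/2)^(11.7/5.39) = 842 × (1/2)^2.1707 ≈ 187.01 mg.
Ratio ≈ 338.17 / 187.01 ≈ 1.8083.

1.8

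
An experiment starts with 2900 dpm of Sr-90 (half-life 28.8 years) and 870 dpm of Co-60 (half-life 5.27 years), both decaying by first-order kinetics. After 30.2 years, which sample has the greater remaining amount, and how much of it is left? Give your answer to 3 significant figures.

Sr-90: 2900 × (1/2)^1.0486 ≈ 1402 dpm.
Co-60: 870 × (1/2)^5.7306 ≈ 16.385 dpm.
Sr-90 has more remaining, at ≈ 1402 dpm.

Sr-90, 1400 dpm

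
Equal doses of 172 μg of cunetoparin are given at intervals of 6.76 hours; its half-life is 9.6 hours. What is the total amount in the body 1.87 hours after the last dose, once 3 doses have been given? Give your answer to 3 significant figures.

299 μg

The 3 doses were given 15.39, 8.63, 1.87 hours ago.
Total = 172·(1/2)^(15.39/9.6) + 172·(1/2)^(8.63/9.6) + 172·(1/2)^(1.87/9.6)
      = 56.616 + 92.239 + 150.28 ≈ 299.13 μg.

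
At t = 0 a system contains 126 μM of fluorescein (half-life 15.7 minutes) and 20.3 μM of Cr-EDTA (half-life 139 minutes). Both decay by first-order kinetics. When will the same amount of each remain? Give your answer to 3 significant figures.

46.6 minutes

Set 126·(1/2)^(t/15.7) = 20.3·(1/2)^(t/139).
Taking log₂: log₂(126/20.3) = t·(1/15.7 − 1/139).
log₂(6.2069) = 2.6339; 1/15.7 − 1/139 = 0.0565.
t = 2.6339 / 0.0565 ≈ 46.617 minutes.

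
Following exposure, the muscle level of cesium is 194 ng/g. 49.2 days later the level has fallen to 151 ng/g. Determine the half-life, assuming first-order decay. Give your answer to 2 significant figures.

140 days

A/A₀ = 151/194 ≈ 0.77835.
n = log₂(1.2848) ≈ 0.36151 half-lives elapsed in 49.2 days.
t½ = 49.2/0.36151 ≈ 136.1 days.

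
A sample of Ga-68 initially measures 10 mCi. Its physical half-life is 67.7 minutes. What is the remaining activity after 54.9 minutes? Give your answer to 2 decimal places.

5.70 mCi

Number of half-lives: n = 54.9/67.7 ≈ 0.81093.
Remaining = 10 × (1/2)^0.81093 = 10 × 0.57001 ≈ 5.7001 mCi.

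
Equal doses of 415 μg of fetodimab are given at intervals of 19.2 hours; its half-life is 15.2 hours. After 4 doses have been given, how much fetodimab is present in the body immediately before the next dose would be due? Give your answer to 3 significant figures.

The 4 doses were given 76.8, 57.6, 38.4, 19.2 hours ago.
Total = 415·(1/2)^(76.8/15.2) + 415·(1/2)^(57.6/15.2) + 415·(1/2)^(38.4/15.2) + 415·(1/2)^(19.2/15.2)
      = 12.504 + 30.013 + 72.036 + 172.9 ≈ 287.45 μg.

287 μg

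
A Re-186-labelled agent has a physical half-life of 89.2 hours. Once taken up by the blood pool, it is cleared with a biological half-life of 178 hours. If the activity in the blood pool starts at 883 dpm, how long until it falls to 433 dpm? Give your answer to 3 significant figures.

61.1 hours

1/t_eff = 1/t_phys + 1/t_biol = 1/89.2 + 1/178 = 0.016829 per hour.
t_eff = 89.2 × 178 / (89.2 + 178) ≈ 59.422 hours.
n = log₂(883/433) ≈ 1.028; t = 1.028 × 59.422 ≈ 61.089 hours.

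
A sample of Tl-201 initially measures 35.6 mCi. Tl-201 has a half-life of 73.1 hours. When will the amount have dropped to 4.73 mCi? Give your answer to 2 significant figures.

Fraction remaining = 4.73/35.6 ≈ 0.13287.
n = log₂(35.6/4.73) = ln(7.5264)/ln 2 ≈ 2.912 half-lives.
t = n × t½ = 2.912 × 73.1 ≈ 212.86 hours.

210 hours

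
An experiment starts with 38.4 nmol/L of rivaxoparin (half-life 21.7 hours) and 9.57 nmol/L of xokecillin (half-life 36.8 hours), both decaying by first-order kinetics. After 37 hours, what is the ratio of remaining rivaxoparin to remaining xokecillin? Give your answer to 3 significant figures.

rivaxoparin: 38.4 × (1/2)^(37/21.7) = 38.4 × (1/2)^1.7051 ≈ 11.778 nmol/L.
xokecillin: 9.57 × (1/2)^(37/36.8) = 9.57 × (1/2)^1.0054 ≈ 4.767 nmol/L.
Ratio ≈ 11.778 / 4.767 ≈ 2.4706.

2.47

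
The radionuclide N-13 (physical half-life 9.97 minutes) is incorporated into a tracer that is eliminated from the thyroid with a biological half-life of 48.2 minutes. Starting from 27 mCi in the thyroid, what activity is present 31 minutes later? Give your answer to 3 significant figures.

2.00 mCi

1/t_eff = 1/t_phys + 1/t_biol = 1/9.97 + 1/48.2 = 0.12105 per minute.
t_eff = 9.97 × 48.2 / (9.97 + 48.2) ≈ 8.2612 minutes.
Remaining = 27 × (1/2)^(31/8.2612) = 27 × (1/2)^3.7525 ≈ 2.0033 mCi.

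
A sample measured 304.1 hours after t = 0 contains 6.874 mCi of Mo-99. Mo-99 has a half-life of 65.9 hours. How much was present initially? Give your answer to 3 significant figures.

Number of half-lives elapsed: n = 304.1/65.9 ≈ 4.6146.
A₀ = A × 2^n = 6.874 × 2^4.6146 = 6.874 × 24.498 ≈ 168.4 mCi.

168 mCi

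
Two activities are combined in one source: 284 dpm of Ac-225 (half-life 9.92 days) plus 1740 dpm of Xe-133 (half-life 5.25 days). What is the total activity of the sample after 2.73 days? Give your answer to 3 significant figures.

Ac-225: 284 × (1/2)^(2.73/9.92) = 284 × (1/2)^0.2752 ≈ 234.68 dpm.
Xe-133: 1740 × (1/2)^(2.73/5.25) = 1740 × (1/2)^0.52 ≈ 1213.4 dpm.
Total = 234.68 + 1213.4 ≈ 1448.1 dpm.

1450 dpm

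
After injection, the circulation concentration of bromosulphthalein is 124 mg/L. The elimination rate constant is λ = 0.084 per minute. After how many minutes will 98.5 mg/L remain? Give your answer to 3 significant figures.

t½ = ln 2 / λ = 0.69315 / 0.084 ≈ 8.2518 minutes.
Fraction remaining = 98.5/124 ≈ 0.79435.
n = log₂(124/98.5) = ln(1.2589)/ln 2 ≈ 0.33214 half-lives.
t = n × t½ = 0.33214 × 8.2518 ≈ 2.7408 minutes.

2.74 minutes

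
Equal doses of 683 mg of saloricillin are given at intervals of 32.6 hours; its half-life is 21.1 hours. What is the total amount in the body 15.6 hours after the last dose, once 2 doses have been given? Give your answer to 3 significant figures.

549 mg

The 2 doses were given 48.2, 15.6 hours ago.
Total = 683·(1/2)^(48.2/21.1) + 683·(1/2)^(15.6/21.1)
      = 140.2 + 409.13 ≈ 549.33 mg.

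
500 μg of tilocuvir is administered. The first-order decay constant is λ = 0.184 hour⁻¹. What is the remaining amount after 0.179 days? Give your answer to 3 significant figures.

227 μg

t½ = ln 2 / λ = 0.69315 / 0.184 ≈ 3.7671 hours.
Convert the elapsed time: 0.179 days = 4.296 hours.
Number of half-lives: n = 4.296/3.7671 ≈ 1.1404.
Remaining = 500 × (1/2)^1.1404 = 500 × 0.45363 ≈ 226.82 μg.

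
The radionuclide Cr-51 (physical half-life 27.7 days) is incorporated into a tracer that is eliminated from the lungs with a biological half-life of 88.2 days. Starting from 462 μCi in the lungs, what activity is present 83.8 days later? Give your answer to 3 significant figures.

1/t_eff = 1/t_phys + 1/t_biol = 1/27.7 + 1/88.2 = 0.047439 per day.
t_eff = 27.7 × 88.2 / (27.7 + 88.2) ≈ 21.08 days.
Remaining = 462 × (1/2)^(83.8/21.08) = 462 × (1/2)^3.9754 ≈ 29.372 μCi.

29.4 μCi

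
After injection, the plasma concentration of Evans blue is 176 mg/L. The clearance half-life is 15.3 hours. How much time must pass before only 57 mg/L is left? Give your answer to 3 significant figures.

Fraction remaining = 57/176 ≈ 0.32386.
n = log₂(176/57) = ln(3.0877)/ln 2 ≈ 1.6265 half-lives.
t = n × t½ = 1.6265 × 15.3 ≈ 24.886 hours.

24.9 hours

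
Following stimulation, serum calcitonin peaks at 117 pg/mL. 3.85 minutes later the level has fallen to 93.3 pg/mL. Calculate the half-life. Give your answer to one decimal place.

11.8 minutes

A/A₀ = 93.3/117 ≈ 0.79744.
n = log₂(1.254) ≈ 0.32656 half-lives elapsed in 3.85 minutes.
t½ = 3.85/0.32656 ≈ 11.79 minutes.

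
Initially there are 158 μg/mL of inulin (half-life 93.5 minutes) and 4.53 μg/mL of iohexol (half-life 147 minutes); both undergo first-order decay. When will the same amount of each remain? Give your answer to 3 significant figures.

Set 158·(1/2)^(t/93.5) = 4.53·(1/2)^(t/147).
Taking log₂: log₂(158/4.53) = t·(1/93.5 − 1/147).
log₂(34.879) = 5.1243; 1/93.5 − 1/147 = 0.0038925.
t = 5.1243 / 0.0038925 ≈ 1316.5 minutes.

1320 minutes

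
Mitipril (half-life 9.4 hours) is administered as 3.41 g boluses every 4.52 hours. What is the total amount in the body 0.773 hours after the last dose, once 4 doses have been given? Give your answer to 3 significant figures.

8.37 g

The 4 doses were given 14.333, 9.813, 5.293, 0.773 hours ago.
Total = 3.41·(1/2)^(14.333/9.4) + 3.41·(1/2)^(9.813/9.4) + 3.41·(1/2)^(5.293/9.4) + 3.41·(1/2)^(0.773/9.4)
      = 1.1851 + 1.6539 + 2.3081 + 3.2211 ≈ 8.3681 g.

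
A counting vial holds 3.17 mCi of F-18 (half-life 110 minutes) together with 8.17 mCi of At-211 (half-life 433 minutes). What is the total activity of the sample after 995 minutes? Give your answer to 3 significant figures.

1.67 mCi

F-18: 3.17 × (1/2)^(995/110) = 3.17 × (1/2)^9.0455 ≈ 0.0059994 mCi.
At-211: 8.17 × (1/2)^(995/433) = 8.17 × (1/2)^2.2979 ≈ 1.6614 mCi.
Total = 0.0059994 + 1.6614 ≈ 1.6674 mCi.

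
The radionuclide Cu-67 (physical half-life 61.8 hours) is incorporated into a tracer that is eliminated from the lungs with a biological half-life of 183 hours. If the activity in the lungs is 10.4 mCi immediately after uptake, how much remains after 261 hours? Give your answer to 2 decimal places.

1/t_eff = 1/t_phys + 1/t_biol = 1/61.8 + 1/183 = 0.021646 per hour.
t_eff = 61.8 × 183 / (61.8 + 183) ≈ 46.199 hours.
Remaining = 10.4 × (1/2)^(261/46.199) = 10.4 × (1/2)^5.6495 ≈ 0.20718 mCi.

0.21 mCi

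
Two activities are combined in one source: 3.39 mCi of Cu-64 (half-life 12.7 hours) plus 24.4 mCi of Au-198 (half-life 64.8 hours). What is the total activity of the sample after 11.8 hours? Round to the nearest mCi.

Cu-64: 3.39 × (1/2)^(11.8/12.7) = 3.39 × (1/2)^0.92913 ≈ 1.7803 mCi.
Au-198: 24.4 × (1/2)^(11.8/64.8) = 24.4 × (1/2)^0.1821 ≈ 21.507 mCi.
Total = 1.7803 + 21.507 ≈ 23.287 mCi.

23 mCi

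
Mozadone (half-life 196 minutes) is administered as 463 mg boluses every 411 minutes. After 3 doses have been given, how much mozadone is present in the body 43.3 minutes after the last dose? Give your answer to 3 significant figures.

The 3 doses were given 865.3, 454.3, 43.3 minutes ago.
Total = 463·(1/2)^(865.3/196) + 463·(1/2)^(454.3/196) + 463·(1/2)^(43.3/196)
      = 21.707 + 92.862 + 397.26 ≈ 511.83 mg.

512 mg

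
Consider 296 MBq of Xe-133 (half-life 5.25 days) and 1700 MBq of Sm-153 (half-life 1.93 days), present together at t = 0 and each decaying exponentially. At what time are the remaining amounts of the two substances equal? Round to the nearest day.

Set 296·(1/2)^(t/5.25) = 1700·(1/2)^(t/1.93).
Taking log₂: log₂(296/1700) = t·(1/5.25 − 1/1.93).
log₂(0.17412) = -2.5219; 1/5.25 − 1/1.93 = -0.32766.
t = -2.5219 / -0.32766 ≈ 7.6966 days.

8 days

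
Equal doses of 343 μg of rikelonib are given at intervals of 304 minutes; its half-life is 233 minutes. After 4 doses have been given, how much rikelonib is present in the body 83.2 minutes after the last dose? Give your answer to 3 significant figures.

438 μg

The 4 doses were given 995.2, 691.2, 387.2, 83.2 minutes ago.
Total = 343·(1/2)^(995.2/233) + 343·(1/2)^(691.2/233) + 343·(1/2)^(387.2/233) + 343·(1/2)^(83.2/233)
      = 17.763 + 43.882 + 108.4 + 267.79 ≈ 437.84 μg.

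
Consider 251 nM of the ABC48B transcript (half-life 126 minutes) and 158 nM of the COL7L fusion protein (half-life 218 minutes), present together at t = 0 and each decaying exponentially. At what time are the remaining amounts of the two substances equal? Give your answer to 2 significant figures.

200 minutes

Set 251·(1/2)^(t/126) = 158·(1/2)^(t/218).
Taking log₂: log₂(251/158) = t·(1/126 − 1/218).
log₂(1.5886) = 0.66776; 1/126 − 1/218 = 0.0033494.
t = 0.66776 / 0.0033494 ≈ 199.37 minutes.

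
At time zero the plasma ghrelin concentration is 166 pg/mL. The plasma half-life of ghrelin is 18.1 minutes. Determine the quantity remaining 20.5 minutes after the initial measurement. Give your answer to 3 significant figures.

Number of half-lives: n = 20.5/18.1 ≈ 1.1326.
Remaining = 166 × (1/2)^1.1326 = 166 × 0.45609 ≈ 75.712 pg/mL.

75.7 pg/mL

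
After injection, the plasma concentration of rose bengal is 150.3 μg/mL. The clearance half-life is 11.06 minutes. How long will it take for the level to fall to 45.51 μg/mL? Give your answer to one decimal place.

Fraction remaining = 45.51/150.3 ≈ 0.30279.
n = log₂(150.3/45.51) = ln(3.3026)/ln 2 ≈ 1.7236 half-lives.
t = n × t½ = 1.7236 × 11.06 ≈ 19.063 minutes.

19.1 minutes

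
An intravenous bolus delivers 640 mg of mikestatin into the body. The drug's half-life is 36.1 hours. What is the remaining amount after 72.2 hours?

Elapsed time is 2 half-lives (72.2/36.1).
Each half-life halves the amount: 640 × (1/2)^2 = 640/4 = 160 mg.

160 mg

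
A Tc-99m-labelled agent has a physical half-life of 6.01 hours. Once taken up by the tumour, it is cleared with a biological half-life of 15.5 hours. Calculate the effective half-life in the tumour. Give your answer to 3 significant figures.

4.33 hours

1/t_eff = 1/t_phys + 1/t_biol = 1/6.01 + 1/15.5 = 0.23091 per hour.
t_eff = 6.01 × 15.5 / (6.01 + 15.5) ≈ 4.3308 hours.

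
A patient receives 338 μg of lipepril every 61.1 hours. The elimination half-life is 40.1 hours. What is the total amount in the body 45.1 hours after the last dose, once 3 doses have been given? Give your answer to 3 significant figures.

The 3 doses were given 167.3, 106.2, 45.1 hours ago.
Total = 338·(1/2)^(167.3/40.1) + 338·(1/2)^(106.2/40.1) + 338·(1/2)^(45.1/40.1)
      = 18.75 + 53.911 + 155.01 ≈ 227.67 μg.

228 μg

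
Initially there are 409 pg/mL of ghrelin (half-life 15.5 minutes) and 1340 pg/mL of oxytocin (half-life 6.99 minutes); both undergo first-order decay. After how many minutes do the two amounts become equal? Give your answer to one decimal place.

21.8 minutes

Set 409·(1/2)^(t/15.5) = 1340·(1/2)^(t/6.99).
Taking log₂: log₂(409/1340) = t·(1/15.5 − 1/6.99).
log₂(0.30522) = -1.7121; 1/15.5 − 1/6.99 = -0.078545.
t = -1.7121 / -0.078545 ≈ 21.797 minutes.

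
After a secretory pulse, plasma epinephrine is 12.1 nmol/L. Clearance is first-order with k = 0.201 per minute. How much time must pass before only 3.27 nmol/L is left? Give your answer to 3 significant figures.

6.51 minutes

t½ = ln 2 / k = 0.69315 / 0.201 ≈ 3.4485 minutes.
Fraction remaining = 3.27/12.1 ≈ 0.27025.
n = log₂(12.1/3.27) = ln(3.7003)/ln 2 ≈ 1.8876 half-lives.
t = n × t½ = 1.8876 × 3.4485 ≈ 6.5095 minutes.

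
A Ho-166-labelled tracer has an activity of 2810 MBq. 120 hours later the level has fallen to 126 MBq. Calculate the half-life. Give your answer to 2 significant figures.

A/A₀ = 126/2810 ≈ 0.04484.
n = log₂(22.302) ≈ 4.4791 half-lives elapsed in 120 hours.
t½ = 120/4.4791 ≈ 26.791 hours.

27 hours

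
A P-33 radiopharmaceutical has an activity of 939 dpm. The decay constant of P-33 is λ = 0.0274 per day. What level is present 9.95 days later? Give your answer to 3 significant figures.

715 dpm

t½ = ln 2 / λ = 0.69315 / 0.0274 ≈ 25.297 days.
Number of half-lives: n = 9.95/25.297 ≈ 0.39332.
Remaining = 939 × (1/2)^0.39332 = 939 × 0.76137 ≈ 714.93 dpm.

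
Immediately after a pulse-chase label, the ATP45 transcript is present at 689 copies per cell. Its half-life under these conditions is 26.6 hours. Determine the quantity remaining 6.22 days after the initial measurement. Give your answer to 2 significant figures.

14 copies per cell

Convert the elapsed time: 6.22 days = 149.28 hours.
Number of half-lives: n = 149.28/26.6 ≈ 5.612.
Remaining = 689 × (1/2)^5.612 = 689 × 0.020446 ≈ 14.087 copies per cell.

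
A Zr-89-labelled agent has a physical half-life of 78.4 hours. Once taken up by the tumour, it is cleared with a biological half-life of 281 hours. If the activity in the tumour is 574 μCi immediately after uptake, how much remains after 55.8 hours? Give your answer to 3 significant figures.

305 μCi

1/t_eff = 1/t_phys + 1/t_biol = 1/78.4 + 1/281 = 0.016314 per hour.
t_eff = 78.4 × 281 / (78.4 + 281) ≈ 61.298 hours.
Remaining = 574 × (1/2)^(55.8/61.298) = 574 × (1/2)^0.91031 ≈ 305.41 μCi.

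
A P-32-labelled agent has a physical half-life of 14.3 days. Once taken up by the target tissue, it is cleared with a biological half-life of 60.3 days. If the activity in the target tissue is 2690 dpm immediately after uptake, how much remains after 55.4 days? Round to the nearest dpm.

1/t_eff = 1/t_phys + 1/t_biol = 1/14.3 + 1/60.3 = 0.086514 per day.
t_eff = 14.3 × 60.3 / (14.3 + 60.3) ≈ 11.559 days.
Remaining = 2690 × (1/2)^(55.4/11.559) = 2690 × (1/2)^4.7929 ≈ 97.041 dpm.

97 dpm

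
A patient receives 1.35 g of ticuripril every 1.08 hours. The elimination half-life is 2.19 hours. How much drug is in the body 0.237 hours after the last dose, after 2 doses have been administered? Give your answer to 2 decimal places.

2.14 g

The 2 doses were given 1.317, 0.237 hours ago.
Total = 1.35·(1/2)^(1.317/2.19) + 1.35·(1/2)^(0.237/2.19)
      = 0.88982 + 1.2524 ≈ 2.1423 g.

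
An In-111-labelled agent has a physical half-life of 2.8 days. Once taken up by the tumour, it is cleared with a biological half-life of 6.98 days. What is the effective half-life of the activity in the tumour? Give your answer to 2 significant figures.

2.0 days

1/t_eff = 1/t_phys + 1/t_biol = 1/2.8 + 1/6.98 = 0.50041 per day.
t_eff = 2.8 × 6.98 / (2.8 + 6.98) ≈ 1.9984 days.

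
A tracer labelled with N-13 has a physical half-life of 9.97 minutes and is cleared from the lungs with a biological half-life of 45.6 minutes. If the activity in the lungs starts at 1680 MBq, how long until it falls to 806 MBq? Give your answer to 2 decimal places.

8.67 minutes

1/t_eff = 1/t_phys + 1/t_biol = 1/9.97 + 1/45.6 = 0.12223 per minute.
t_eff = 9.97 × 45.6 / (9.97 + 45.6) ≈ 8.1812 minutes.
n = log₂(1680/806) ≈ 1.0596; t = 1.0596 × 8.1812 ≈ 8.6689 minutes.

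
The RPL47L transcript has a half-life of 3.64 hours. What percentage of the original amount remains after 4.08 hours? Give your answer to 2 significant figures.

n = 4.08/3.64 ≈ 1.1209 half-lives.
Fraction remaining = (1/2)^1.1209 ≈ 0.45981, i.e. 45.981%.

46%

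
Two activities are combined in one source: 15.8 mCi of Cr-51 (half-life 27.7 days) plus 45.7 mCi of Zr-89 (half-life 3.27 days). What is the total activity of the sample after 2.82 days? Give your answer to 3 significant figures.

Cr-51: 15.8 × (1/2)^(2.82/27.7) = 15.8 × (1/2)^0.10181 ≈ 14.723 mCi.
Zr-89: 45.7 × (1/2)^(2.82/3.27) = 45.7 × (1/2)^0.86239 ≈ 25.137 mCi.
Total = 14.723 + 25.137 ≈ 39.86 mCi.

39.9 mCi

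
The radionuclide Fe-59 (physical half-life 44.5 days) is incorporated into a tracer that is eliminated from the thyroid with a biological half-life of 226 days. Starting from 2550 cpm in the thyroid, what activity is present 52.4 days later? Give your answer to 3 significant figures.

1/t_eff = 1/t_phys + 1/t_biol = 1/44.5 + 1/226 = 0.026897 per day.
t_eff = 44.5 × 226 / (44.5 + 226) ≈ 37.179 days.
Remaining = 2550 × (1/2)^(52.4/37.179) = 2550 × (1/2)^1.4094 ≈ 960 cpm.

960 cpm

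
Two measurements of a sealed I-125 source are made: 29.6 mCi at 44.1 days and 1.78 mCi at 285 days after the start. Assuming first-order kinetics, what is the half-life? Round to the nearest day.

59 days

Over Δt = 285 − 44.1 = 240.9 days, the level fell by a factor of 29.6/1.78 ≈ 16.629.
n = log₂(16.629) ≈ 4.0556 half-lives, so t½ = 240.9/4.0556 ≈ 59.399 days.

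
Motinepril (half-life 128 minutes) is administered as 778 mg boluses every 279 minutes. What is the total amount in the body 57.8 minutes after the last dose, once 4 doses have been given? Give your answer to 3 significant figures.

728 mg

The 4 doses were given 894.8, 615.8, 336.8, 57.8 minutes ago.
Total = 778·(1/2)^(894.8/128) + 778·(1/2)^(615.8/128) + 778·(1/2)^(336.8/128) + 778·(1/2)^(57.8/128)
      = 6.1178 + 27.717 + 125.57 + 568.91 ≈ 728.32 mg.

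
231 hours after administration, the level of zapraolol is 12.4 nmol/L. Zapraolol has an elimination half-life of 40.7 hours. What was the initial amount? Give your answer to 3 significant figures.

Number of half-lives elapsed: n = 231/40.7 ≈ 5.6757.
A₀ = A × 2^n = 12.4 × 2^5.6757 = 12.4 × 51.115 ≈ 633.83 nmol/L.

634 nmol/L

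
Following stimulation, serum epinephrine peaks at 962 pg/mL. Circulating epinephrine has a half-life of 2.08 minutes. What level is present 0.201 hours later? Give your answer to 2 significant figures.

Convert the elapsed time: 0.201 hours = 12.06 minutes.
Number of half-lives: n = 12.06/2.08 ≈ 5.7981.
Remaining = 962 × (1/2)^5.7981 = 962 × 0.017972 ≈ 17.289 pg/mL.

17 pg/mL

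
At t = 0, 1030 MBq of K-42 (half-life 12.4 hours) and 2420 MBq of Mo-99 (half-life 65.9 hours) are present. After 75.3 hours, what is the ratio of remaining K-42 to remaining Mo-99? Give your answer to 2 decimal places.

K-42: 1030 × (1/2)^(75.3/12.4) = 1030 × (1/2)^6.0726 ≈ 15.304 MBq.
Mo-99: 2420 × (1/2)^(75.3/65.9) = 2420 × (1/2)^1.1426 ≈ 1096.1 MBq.
Ratio ≈ 15.304 / 1096.1 ≈ 0.013962.

0.01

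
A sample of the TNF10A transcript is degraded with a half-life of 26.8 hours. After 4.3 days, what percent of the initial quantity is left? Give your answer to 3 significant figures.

4.3 days = 103.2 hours.
n = 103.2/26.8 ≈ 3.8507 half-lives.
Fraction remaining = (1/2)^3.8507 ≈ 0.069312, i.e. 6.9312%.

6.93%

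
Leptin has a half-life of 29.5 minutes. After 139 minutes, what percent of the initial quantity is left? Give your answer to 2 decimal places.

n = 139/29.5 ≈ 4.7119 half-lives.
Fraction remaining = (1/2)^4.7119 ≈ 0.038158, i.e. 3.8158%.

3.82%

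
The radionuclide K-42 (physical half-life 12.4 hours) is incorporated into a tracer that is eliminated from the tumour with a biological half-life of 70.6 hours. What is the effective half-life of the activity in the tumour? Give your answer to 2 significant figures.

1/t_eff = 1/t_phys + 1/t_biol = 1/12.4 + 1/70.6 = 0.094809 per hour.
t_eff = 12.4 × 70.6 / (12.4 + 70.6) ≈ 10.547 hours.

11 hours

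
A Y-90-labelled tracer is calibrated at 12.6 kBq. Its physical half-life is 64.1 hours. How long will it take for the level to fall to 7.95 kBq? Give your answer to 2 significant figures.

43 hours

Fraction remaining = 7.95/12.6 ≈ 0.63095.
n = log₂(12.6/7.95) = ln(1.5849)/ln 2 ≈ 0.6644 half-lives.
t = n × t½ = 0.6644 × 64.1 ≈ 42.588 hours.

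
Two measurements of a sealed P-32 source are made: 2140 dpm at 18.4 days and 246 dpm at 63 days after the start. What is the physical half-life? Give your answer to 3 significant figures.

14.3 days

Over Δt = 63 − 18.4 = 44.6 days, the level fell by a factor of 2140/246 ≈ 8.6992.
n = log₂(8.6992) ≈ 3.1209 half-lives, so t½ = 44.6/3.1209 ≈ 14.291 days.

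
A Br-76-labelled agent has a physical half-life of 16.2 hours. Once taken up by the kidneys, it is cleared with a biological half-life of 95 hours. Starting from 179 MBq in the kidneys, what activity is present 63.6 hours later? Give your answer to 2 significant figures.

1/t_eff = 1/t_phys + 1/t_biol = 1/16.2 + 1/95 = 0.072255 per hour.
t_eff = 16.2 × 95 / (16.2 + 95) ≈ 13.84 hours.
Remaining = 179 × (1/2)^(63.6/13.84) = 179 × (1/2)^4.5954 ≈ 7.4046 MBq.

7.4 MBq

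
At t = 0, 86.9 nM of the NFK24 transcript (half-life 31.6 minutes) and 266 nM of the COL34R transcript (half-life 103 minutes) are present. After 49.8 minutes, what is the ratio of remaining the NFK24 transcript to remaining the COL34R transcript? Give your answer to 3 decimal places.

0.153

NFK24 transcript: 86.9 × (1/2)^(49.8/31.6) = 86.9 × (1/2)^1.5759 ≈ 29.148 nM.
COL34R transcript: 266 × (1/2)^(49.8/103) = 266 × (1/2)^0.4835 ≈ 190.25 nM.
Ratio ≈ 29.148 / 190.25 ≈ 0.15321.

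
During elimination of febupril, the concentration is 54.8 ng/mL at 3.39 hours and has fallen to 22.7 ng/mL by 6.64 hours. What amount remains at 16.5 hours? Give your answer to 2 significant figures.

Over Δt = 6.64 − 3.39 = 3.25 hours, the level fell by a factor of 54.8/22.7 ≈ 2.4141.
n = log₂(2.4141) ≈ 1.2715 half-lives, so t½ = 3.25/1.2715 ≈ 2.5561 hours.
From t = 6.64 to t = 16.5: 22.7 × (1/2)^((16.5−6.64)/2.5561) ≈ 1.5661 ng/mL.

1.6 ng/mL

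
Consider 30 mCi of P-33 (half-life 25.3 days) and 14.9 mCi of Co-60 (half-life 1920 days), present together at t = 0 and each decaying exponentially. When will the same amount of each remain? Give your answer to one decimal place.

Set 30·(1/2)^(t/25.3) = 14.9·(1/2)^(t/1920).
Taking log₂: log₂(30/14.9) = t·(1/25.3 − 1/1920).
log₂(2.0134) = 1.0097; 1/25.3 − 1/1920 = 0.039005.
t = 1.0097 / 0.039005 ≈ 25.885 days.

25.9 days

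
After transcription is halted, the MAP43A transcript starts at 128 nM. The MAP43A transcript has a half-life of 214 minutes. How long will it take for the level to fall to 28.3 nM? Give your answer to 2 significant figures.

470 minutes

Fraction remaining = 28.3/128 ≈ 0.22109.
n = log₂(128/28.3) = ln(4.523)/ln 2 ≈ 2.1773 half-lives.
t = n × t½ = 2.1773 × 214 ≈ 465.94 minutes.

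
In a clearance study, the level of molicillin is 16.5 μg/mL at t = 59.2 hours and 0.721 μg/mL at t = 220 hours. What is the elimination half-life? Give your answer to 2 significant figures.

36 hours

Over Δt = 220 − 59.2 = 160.8 hours, the level fell by a factor of 16.5/0.721 ≈ 22.885.
n = log₂(22.885) ≈ 4.5163 half-lives, so t½ = 160.8/4.5163 ≈ 35.604 hours.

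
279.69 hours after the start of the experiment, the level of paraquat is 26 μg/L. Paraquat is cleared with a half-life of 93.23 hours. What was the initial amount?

208 μg/L

Number of half-lives elapsed: n = 279.69/93.23 ≈ 3.
A₀ = A × 2^n = 26 × 2^3 = 26 × 8 ≈ 208 μg/L.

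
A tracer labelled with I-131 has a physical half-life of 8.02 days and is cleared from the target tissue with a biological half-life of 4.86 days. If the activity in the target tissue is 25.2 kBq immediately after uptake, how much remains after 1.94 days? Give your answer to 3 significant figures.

16.2 kBq

1/t_eff = 1/t_phys + 1/t_biol = 1/8.02 + 1/4.86 = 0.33045 per day.
t_eff = 8.02 × 4.86 / (8.02 + 4.86) ≈ 3.0262 days.
Remaining = 25.2 × (1/2)^(1.94/3.0262) = 25.2 × (1/2)^0.64107 ≈ 16.159 kBq.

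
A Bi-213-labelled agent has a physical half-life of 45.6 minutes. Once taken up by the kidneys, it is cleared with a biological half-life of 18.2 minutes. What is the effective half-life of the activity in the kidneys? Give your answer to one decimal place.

1/t_eff = 1/t_phys + 1/t_biol = 1/45.6 + 1/18.2 = 0.076875 per minute.
t_eff = 45.6 × 18.2 / (45.6 + 18.2) ≈ 13.008 minutes.

13.0 minutes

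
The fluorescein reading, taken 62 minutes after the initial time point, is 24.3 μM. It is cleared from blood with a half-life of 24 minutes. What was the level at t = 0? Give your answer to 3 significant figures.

Number of half-lives elapsed: n = 62/24 ≈ 2.5833.
A₀ = A × 2^n = 24.3 × 2^2.5833 = 24.3 × 5.9932 ≈ 145.64 μM.

146 μM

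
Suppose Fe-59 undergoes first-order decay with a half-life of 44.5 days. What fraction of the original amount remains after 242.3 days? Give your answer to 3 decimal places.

0.023

n = 242.3/44.5 ≈ 5.4449 half-lives.
Fraction remaining = (1/2)^5.4449 ≈ 0.022957.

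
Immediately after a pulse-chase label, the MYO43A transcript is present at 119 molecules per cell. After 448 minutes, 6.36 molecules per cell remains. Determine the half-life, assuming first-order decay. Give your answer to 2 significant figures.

110 minutes

A/A₀ = 6.36/119 ≈ 0.053445.
n = log₂(18.711) ≈ 4.2258 half-lives elapsed in 448 minutes.
t½ = 448/4.2258 ≈ 106.02 minutes.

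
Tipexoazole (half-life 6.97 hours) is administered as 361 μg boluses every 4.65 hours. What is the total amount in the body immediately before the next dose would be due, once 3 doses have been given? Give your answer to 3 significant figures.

The 3 doses were given 13.95, 9.3, 4.65 hours ago.
Total = 361·(1/2)^(13.95/6.97) + 361·(1/2)^(9.3/6.97) + 361·(1/2)^(4.65/6.97)
      = 90.16 + 143.17 + 227.34 ≈ 460.67 μg.

461 μg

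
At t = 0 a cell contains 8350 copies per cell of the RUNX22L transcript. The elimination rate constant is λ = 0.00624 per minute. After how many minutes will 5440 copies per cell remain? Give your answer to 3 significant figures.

t½ = ln 2 / λ = 0.69315 / 0.00624 ≈ 111.08 minutes.
Fraction remaining = 5440/8350 ≈ 0.6515.
n = log₂(8350/5440) = ln(1.5349)/ln 2 ≈ 0.61817 half-lives.
t = n × t½ = 0.61817 × 111.08 ≈ 68.667 minutes.

68.7 minutes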